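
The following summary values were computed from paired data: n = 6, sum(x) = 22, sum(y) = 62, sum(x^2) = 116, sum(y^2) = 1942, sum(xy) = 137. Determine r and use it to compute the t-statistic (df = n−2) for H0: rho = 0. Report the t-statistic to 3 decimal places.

S_xy = nΣxy − ΣxΣy = 6·137 − 22·62 = 822 − 1364 = -542
S_xx = nΣx² − (Σx)² = 6·116 − 22² = 696 − 484 = 212
S_yy = nΣy² − (Σy)² = 6·1942 − 62² = 11652 − 3844 = 7808
r = S_xy / √(S_xx·S_yy) = -542 / √(212·7808) = -542 / √1655296 = -542 / 1286.5831 = -0.4213
t = r·√(n−2)/√(1−r²) = -0.4213·√4 / √(1−0.177494) = -0.842600 / 0.906921 = -0.929

-0.929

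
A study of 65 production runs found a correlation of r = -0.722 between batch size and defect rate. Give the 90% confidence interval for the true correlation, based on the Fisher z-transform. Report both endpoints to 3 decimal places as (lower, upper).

(-0.808, -0.606)

z_r = atanh(-0.722) = -0.911810;  SE = 1/√(n−3) = 1/√62 = 0.127000
z-limits: -0.911810 ± 1.645·0.127000 = -0.911810 ± 0.208915 = [-1.120725, -0.702895]
ρ-limits: (tanh -1.120725, tanh -0.702895) = (-0.808, -0.606)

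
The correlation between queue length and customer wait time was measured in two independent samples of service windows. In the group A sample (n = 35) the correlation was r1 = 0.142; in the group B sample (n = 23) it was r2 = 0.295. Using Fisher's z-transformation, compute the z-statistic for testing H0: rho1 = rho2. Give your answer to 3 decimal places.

-0.565

z1 = atanh(0.142) = 0.142966,  z2 = atanh(0.295) = 0.304034
SE = √(1/(n1−3) + 1/(n2−3)) = √(1/32 + 1/20) = √(0.0312500 + 0.0500000) = √0.0812500 = 0.285044
z = (z1 − z2)/SE = (0.142966 − 0.304034) / 0.285044 = -0.161068 / 0.285044 = -0.565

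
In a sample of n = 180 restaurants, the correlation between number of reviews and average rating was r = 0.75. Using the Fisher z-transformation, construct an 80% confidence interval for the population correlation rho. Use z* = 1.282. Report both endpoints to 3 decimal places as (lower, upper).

Fisher z: z_r = atanh(r) = ½·ln((1+0.75)/(1−0.75)) = 0.972955
SE(z) = 1/√(n−3) = 1/√177 = 0.075165
80% ⇒ z* = 1.282; margin = 1.282·0.075165 = 0.096362
CI on z-scale: (0.876593, 1.069317)
Back-transform: tanh(0.876593) = 0.704708, tanh(1.069317) = 0.789204

(0.705, 0.789)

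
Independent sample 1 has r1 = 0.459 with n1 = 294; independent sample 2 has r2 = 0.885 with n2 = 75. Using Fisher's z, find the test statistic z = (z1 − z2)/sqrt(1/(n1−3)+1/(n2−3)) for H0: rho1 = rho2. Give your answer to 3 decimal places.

z1 = atanh(0.459) = 0.496044,  z2 = atanh(0.885) = 1.398375
SE = √(1/(n1−3) + 1/(n2−3)) = √(1/291 + 1/72) = √(0.0034364 + 0.0138889) = √0.0173253 = 0.131626
z = (z1 − z2)/SE = (0.496044 − 1.398375) / 0.131626 = -0.902331 / 0.131626 = -6.855

-6.855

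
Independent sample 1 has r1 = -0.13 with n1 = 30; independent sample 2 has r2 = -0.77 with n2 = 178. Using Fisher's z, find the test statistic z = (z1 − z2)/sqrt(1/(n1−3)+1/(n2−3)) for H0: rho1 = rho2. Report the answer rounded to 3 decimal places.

z1 = atanh(-0.13) = -0.130740,  z2 = atanh(-0.77) = -1.020328
SE = √(1/(n1−3) + 1/(n2−3)) = √(1/27 + 1/175) = √(0.0370370 + 0.0057143) = √0.0427513 = 0.206764
z = (z1 − z2)/SE = (-0.130740 − (-1.020328)) / 0.206764 = 0.889588 / 0.206764 = 4.302

4.302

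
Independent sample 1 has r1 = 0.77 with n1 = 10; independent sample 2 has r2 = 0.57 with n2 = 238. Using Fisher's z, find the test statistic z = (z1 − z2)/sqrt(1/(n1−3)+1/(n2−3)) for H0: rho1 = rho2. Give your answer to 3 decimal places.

z1 = atanh(0.77) = 1.020328,  z2 = atanh(0.57) = 0.647523
SE = √(1/(n1−3) + 1/(n2−3)) = √(1/7 + 1/235) = √(0.1428571 + 0.0042553) = √0.1471124 = 0.383552
z = (z1 − z2)/SE = (1.020328 − 0.647523) / 0.383552 = 0.372805 / 0.383552 = 0.972

0.972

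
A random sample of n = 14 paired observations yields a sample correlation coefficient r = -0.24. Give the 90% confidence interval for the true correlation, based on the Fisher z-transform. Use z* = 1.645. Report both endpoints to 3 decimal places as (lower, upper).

(-0.630, 0.246)

Fisher z: z_r = atanh(r) = ½·ln((1+(-0.24))/(1−(-0.24))) = -0.244774
SE(z) = 1/√(n−3) = 1/√11 = 0.301511
90% ⇒ z* = 1.645; margin = 1.645·0.301511 = 0.495986
CI on z-scale: (-0.740760, 0.251212)
Back-transform: tanh(-0.740760) = -0.629604, tanh(0.251212) = 0.246058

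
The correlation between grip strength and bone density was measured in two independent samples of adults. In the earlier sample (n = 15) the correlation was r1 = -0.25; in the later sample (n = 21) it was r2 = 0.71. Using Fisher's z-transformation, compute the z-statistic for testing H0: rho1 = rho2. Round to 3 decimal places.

z1 = atanh(-0.25) = -0.255413,  z2 = atanh(0.71) = 0.887184
SE = √(1/(n1−3) + 1/(n2−3)) = √(1/12 + 1/18) = √(0.0833333 + 0.0555556) = √0.1388889 = 0.372678
z = (z1 − z2)/SE = (-0.255413 − 0.887184) / 0.372678 = -1.142597 / 0.372678 = -3.066

-3.066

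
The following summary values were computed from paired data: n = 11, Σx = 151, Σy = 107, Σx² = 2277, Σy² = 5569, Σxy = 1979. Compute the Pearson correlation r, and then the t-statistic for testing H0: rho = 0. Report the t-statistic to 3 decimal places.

Numerator: nΣxy − (Σx)(Σy) = 11·1979 − (151)(107) = 5612
Denominator: √[(nΣx²−(Σx)²)(nΣy²−(Σy)²)]
  nΣx²−(Σx)² = 11·2277 − 22801 = 2246;  nΣy²−(Σy)² = 11·5569 − 11449 = 49810
  √(2246·49810) = √111873260 = 10577.0156
r = 5612 / 10577.0156 = 0.5306
t = r·√(n−2)/√(1−r²) = 0.5306·√9 / √(1−0.281536) = 1.591800 / 0.847623 = 1.878

1.878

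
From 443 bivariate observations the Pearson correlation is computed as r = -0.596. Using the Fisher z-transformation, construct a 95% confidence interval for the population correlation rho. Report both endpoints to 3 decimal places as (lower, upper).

Fisher z: z_r = atanh(r) = ½·ln((1+(-0.596))/(1−(-0.596))) = -0.686920
SE(z) = 1/√(n−3) = 1/√440 = 0.047673
95% ⇒ z* = 1.960; margin = 1.960·0.047673 = 0.093439
CI on z-scale: (-0.780359, -0.593481)
Back-transform: tanh(-0.780359) = -0.652913, tanh(-0.593481) = -0.532395

(-0.653, -0.532)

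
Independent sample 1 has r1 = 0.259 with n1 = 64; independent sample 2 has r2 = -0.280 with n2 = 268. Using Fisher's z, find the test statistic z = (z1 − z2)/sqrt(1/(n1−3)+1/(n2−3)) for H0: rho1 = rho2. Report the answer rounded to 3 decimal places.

3.892

Fisher z-transforms: z1 = atanh(0.259) = 0.265036, z2 = atanh(-0.280) = -0.287682; difference d = 0.552718
Var(d) = 1/61 + 1/265 = 0.0163934 + 0.0037736 = 0.0201670
z = d/√Var(d) = 0.552718 / √0.0201670 = 0.552718 / 0.142011 = 3.892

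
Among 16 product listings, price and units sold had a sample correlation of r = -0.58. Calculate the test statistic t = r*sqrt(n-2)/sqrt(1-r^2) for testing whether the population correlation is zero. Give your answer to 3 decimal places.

t = r·√(n−2) / √(1−r²) with r = -0.58, n = 16
  = -0.58·√14 / √(1 − 0.3364)
  = -0.58·3.741657 / 0.814616
  = -2.170161 / 0.814616 = -2.664

-2.664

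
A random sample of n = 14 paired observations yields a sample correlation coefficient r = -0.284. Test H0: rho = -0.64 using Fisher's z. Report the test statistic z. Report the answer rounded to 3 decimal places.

z_r = atanh(-0.284) = -0.292028,  z_0 = atanh(-0.64) = -0.758174
SE = 1/√(n−3) = 1/√11 = 0.301511
z = (z_r − z_0)/SE = (-0.292028 − (-0.758174)) / 0.301511 = 0.466146 / 0.301511 = 1.546

1.546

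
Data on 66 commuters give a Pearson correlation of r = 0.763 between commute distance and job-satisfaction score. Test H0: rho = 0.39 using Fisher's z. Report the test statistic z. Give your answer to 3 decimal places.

z_r = atanh(0.763) = 1.003356,  z_0 = atanh(0.39) = 0.411800
SE = 1/√(n−3) = 1/√63 = 0.125988
z = (z_r − z_0)/SE = (1.003356 − 0.411800) / 0.125988 = 0.591556 / 0.125988 = 4.695

4.695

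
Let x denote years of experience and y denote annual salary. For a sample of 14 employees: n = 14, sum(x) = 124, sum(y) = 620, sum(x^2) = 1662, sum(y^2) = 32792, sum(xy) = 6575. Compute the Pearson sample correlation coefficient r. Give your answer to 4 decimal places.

Numerator: nΣxy − (Σx)(Σy) = 14·6575 − (124)(620) = 15170
Denominator: √[(nΣx²−(Σx)²)(nΣy²−(Σy)²)]
  nΣx²−(Σx)² = 14·1662 − 15376 = 7892;  nΣy²−(Σy)² = 14·32792 − 384400 = 74688
  √(7892·74688) = √589437696 = 24278.3380
r = 15170 / 24278.3380 = 0.6248

0.6248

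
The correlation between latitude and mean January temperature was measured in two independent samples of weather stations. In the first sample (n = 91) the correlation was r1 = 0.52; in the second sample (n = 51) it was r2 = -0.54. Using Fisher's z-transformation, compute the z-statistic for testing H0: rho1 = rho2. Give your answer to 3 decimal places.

z1 = atanh(0.52) = 0.576340,  z2 = atanh(-0.54) = -0.604156
SE = √(1/(n1−3) + 1/(n2−3)) = √(1/88 + 1/48) = √(0.0113636 + 0.0208333) = √0.0321969 = 0.179435
z = (z1 − z2)/SE = (0.576340 − (-0.604156)) / 0.179435 = 1.180496 / 0.179435 = 6.579

6.579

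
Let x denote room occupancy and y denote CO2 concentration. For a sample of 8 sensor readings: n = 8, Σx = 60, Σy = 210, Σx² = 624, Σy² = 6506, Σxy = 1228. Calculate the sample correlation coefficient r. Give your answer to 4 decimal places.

-0.8346

S_xy = nΣxy − ΣxΣy = 8·1228 − 60·210 = 9824 − 12600 = -2776
S_xx = nΣx² − (Σx)² = 8·624 − 60² = 4992 − 3600 = 1392
S_yy = nΣy² − (Σy)² = 8·6506 − 210² = 52048 − 44100 = 7948
r = S_xy / √(S_xx·S_yy) = -2776 / √(1392·7948) = -2776 / √11063616 = -2776 / 3326.2014 = -0.8346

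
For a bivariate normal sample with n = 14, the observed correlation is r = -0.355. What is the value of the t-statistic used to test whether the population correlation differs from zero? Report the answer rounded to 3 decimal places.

t = r·√(n−2) / √(1−r²) with r = -0.355, n = 14
  = -0.355·√12 / √(1 − 0.126025)
  = -0.355·3.464102 / 0.934866
  = -1.229756 / 0.934866 = -1.315

-1.315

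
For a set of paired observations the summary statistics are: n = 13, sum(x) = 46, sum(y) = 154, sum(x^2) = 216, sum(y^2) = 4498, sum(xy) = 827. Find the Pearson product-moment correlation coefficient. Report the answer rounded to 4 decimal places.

0.7477

Numerator: nΣxy − (Σx)(Σy) = 13·827 − (46)(154) = 3667
Denominator: √[(nΣx²−(Σx)²)(nΣy²−(Σy)²)]
  nΣx²−(Σx)² = 13·216 − 2116 = 692;  nΣy²−(Σy)² = 13·4498 − 23716 = 34758
  √(692·34758) = √24052536 = 4904.3385
r = 3667 / 4904.3385 = 0.7477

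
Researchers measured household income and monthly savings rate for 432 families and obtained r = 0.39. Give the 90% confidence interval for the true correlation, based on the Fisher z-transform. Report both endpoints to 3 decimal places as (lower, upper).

(0.321, 0.455)

z_r = atanh(0.39) = 0.411800;  SE = 1/√(n−3) = 1/√429 = 0.048280
z-limits: 0.411800 ± 1.645·0.048280 = 0.411800 ± 0.079421 = [0.332379, 0.491221]
ρ-limits: (tanh 0.332379, tanh 0.491221) = (0.321, 0.455)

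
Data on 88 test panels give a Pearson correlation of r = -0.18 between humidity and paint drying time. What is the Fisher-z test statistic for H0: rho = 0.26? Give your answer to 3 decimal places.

Fisher z: atanh(-0.18) = -0.181983, atanh(0.26) = 0.266108
z = (z_r − z_0)·√(n−3) = (-0.181983 − 0.266108)·√85 = -0.448091 · 9.219544 = -4.131

-4.131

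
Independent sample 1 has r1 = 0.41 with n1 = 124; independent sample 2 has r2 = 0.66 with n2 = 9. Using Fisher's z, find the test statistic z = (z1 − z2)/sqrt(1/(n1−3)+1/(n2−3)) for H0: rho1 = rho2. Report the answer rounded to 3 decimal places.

-0.854

z1 = atanh(0.41) = 0.435611,  z2 = atanh(0.66) = 0.792814
SE = √(1/(n1−3) + 1/(n2−3)) = √(1/121 + 1/6) = √(0.0082645 + 0.1666667) = √0.1749312 = 0.418248
z = (z1 − z2)/SE = (0.435611 − 0.792814) / 0.418248 = -0.357203 / 0.418248 = -0.854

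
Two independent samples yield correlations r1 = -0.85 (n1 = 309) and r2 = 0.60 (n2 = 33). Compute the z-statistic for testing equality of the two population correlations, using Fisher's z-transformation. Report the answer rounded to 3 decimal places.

Fisher z-transforms: z1 = atanh(-0.85) = -1.256153, z2 = atanh(0.60) = 0.693147; difference d = -1.949300
Var(d) = 1/306 + 1/30 = 0.0032680 + 0.0333333 = 0.0366013
z = d/√Var(d) = -1.949300 / √0.0366013 = -1.949300 / 0.191315 = -10.189

-10.189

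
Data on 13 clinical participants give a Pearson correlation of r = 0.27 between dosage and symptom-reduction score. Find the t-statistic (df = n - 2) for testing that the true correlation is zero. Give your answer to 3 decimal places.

t = r·√(n−2) / √(1−r²) with r = 0.27, n = 13
  = 0.27·√11 / √(1 − 0.0729)
  = 0.27·3.316625 / 0.962860
  = 0.895489 / 0.962860 = 0.930

0.930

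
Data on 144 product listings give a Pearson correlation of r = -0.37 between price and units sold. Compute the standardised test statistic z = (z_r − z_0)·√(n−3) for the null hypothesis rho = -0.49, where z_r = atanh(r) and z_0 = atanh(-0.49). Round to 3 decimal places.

1.753

Fisher z: atanh(-0.37) = -0.388423, atanh(-0.49) = -0.536060
z = (z_r − z_0)·√(n−3) = (-0.388423 − (-0.536060))·√141 = 0.147637 · 11.874342 = 1.753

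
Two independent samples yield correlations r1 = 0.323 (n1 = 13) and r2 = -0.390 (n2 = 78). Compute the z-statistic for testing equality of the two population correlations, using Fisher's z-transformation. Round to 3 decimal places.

Fisher z-transforms: z1 = atanh(0.323) = 0.334993, z2 = atanh(-0.390) = -0.411800; difference d = 0.746793
Var(d) = 1/10 + 1/75 = 0.1000000 + 0.0133333 = 0.1133333
z = d/√Var(d) = 0.746793 / √0.1133333 = 0.746793 / 0.336650 = 2.218

2.218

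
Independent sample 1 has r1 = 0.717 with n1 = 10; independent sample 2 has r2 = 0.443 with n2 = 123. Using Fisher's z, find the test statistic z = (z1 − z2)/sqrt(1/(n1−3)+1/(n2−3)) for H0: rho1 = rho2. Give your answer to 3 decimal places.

1.094

Fisher z-transforms: z1 = atanh(0.717) = 0.901443, z2 = atanh(0.443) = 0.475957; difference d = 0.425486
Var(d) = 1/7 + 1/120 = 0.1428571 + 0.0083333 = 0.1511904
z = d/√Var(d) = 0.425486 / √0.1511904 = 0.425486 / 0.388832 = 1.094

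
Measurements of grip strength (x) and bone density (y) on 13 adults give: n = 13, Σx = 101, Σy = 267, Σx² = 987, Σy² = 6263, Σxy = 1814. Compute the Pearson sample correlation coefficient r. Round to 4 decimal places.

-0.6558

S_xy = nΣxy − ΣxΣy = 13·1814 − 101·267 = 23582 − 26967 = -3385
S_xx = nΣx² − (Σx)² = 13·987 − 101² = 12831 − 10201 = 2630
S_yy = nΣy² − (Σy)² = 13·6263 − 267² = 81419 − 71289 = 10130
r = S_xy / √(S_xx·S_yy) = -3385 / √(2630·10130) = -3385 / √26641900 = -3385 / 5161.5792 = -0.6558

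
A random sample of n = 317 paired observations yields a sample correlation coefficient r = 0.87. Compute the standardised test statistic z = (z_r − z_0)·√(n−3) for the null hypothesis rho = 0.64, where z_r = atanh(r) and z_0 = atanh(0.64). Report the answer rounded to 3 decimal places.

10.187

Fisher z: atanh(0.87) = 1.333080, atanh(0.64) = 0.758174
z = (z_r − z_0)·√(n−3) = (1.333080 − 0.758174)·√314 = 0.574906 · 17.720045 = 10.187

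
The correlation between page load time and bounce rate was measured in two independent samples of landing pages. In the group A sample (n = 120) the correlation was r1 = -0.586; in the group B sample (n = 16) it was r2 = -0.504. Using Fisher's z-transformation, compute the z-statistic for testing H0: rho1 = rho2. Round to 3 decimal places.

z1 = atanh(-0.586) = -0.671552,  z2 = atanh(-0.504) = -0.554654
SE = √(1/(n1−3) + 1/(n2−3)) = √(1/117 + 1/13) = √(0.0085470 + 0.0769231) = √0.0854701 = 0.292353
z = (z1 − z2)/SE = (-0.671552 − (-0.554654)) / 0.292353 = -0.116898 / 0.292353 = -0.400

-0.400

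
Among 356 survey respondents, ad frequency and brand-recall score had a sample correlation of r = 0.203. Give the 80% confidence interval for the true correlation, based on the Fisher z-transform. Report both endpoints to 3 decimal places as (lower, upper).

Fisher z: z_r = atanh(r) = ½·ln((1+0.203)/(1−0.203)) = 0.205860
SE(z) = 1/√(n−3) = 1/√353 = 0.053225
80% ⇒ z* = 1.282; margin = 1.282·0.053225 = 0.068234
CI on z-scale: (0.137626, 0.274094)
Back-transform: tanh(0.137626) = 0.136764, tanh(0.274094) = 0.267430

(0.137, 0.267)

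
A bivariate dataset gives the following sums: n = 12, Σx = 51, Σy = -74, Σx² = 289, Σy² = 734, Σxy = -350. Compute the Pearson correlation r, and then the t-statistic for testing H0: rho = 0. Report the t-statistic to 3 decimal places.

Numerator: nΣxy − (Σx)(Σy) = 12·(-350) − (51)(-74) = -426
Denominator: √[(nΣx²−(Σx)²)(nΣy²−(Σy)²)]
  nΣx²−(Σx)² = 12·289 − 2601 = 867;  nΣy²−(Σy)² = 12·734 − 5476 = 3332
  √(867·3332) = √2888844 = 1699.6600
r = -426 / 1699.6600 = -0.2506
t = r·√(n−2)/√(1−r²) = -0.2506·√10 / √(1−0.062800) = -0.792467 / 0.968091 = -0.819

-0.819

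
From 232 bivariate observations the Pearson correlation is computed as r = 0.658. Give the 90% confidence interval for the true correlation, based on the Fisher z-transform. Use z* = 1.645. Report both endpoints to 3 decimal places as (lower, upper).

Fisher z: z_r = atanh(r) = ½·ln((1+0.658)/(1−0.658)) = 0.789278
SE(z) = 1/√(n−3) = 1/√229 = 0.066082
90% ⇒ z* = 1.645; margin = 1.645·0.066082 = 0.108705
CI on z-scale: (0.680573, 0.897983)
Back-transform: tanh(0.680573) = 0.591892, tanh(0.897983) = 0.715314

(0.592, 0.715)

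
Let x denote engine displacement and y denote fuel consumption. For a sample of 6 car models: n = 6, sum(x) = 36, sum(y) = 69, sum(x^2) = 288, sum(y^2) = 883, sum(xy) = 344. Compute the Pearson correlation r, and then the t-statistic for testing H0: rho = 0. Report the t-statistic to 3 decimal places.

S_xy = nΣxy − ΣxΣy = 6·344 − 36·69 = 2064 − 2484 = -420
S_xx = nΣx² − (Σx)² = 6·288 − 36² = 1728 − 1296 = 432
S_yy = nΣy² − (Σy)² = 6·883 − 69² = 5298 − 4761 = 537
r = S_xy / √(S_xx·S_yy) = -420 / √(432·537) = -420 / √231984 = -420 / 481.6472 = -0.8720
t = r·√(n−2)/√(1−r²) = -0.8720·√4 / √(1−0.760384) = -1.744000 / 0.489506 = -3.563

-3.563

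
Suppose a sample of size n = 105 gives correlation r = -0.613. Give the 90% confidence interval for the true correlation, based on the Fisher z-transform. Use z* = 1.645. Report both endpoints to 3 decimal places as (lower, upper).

Fisher z: z_r = atanh(r) = ½·ln((1+(-0.613))/(1−(-0.613))) = -0.713713
SE(z) = 1/√(n−3) = 1/√102 = 0.099015
90% ⇒ z* = 1.645; margin = 1.645·0.099015 = 0.162880
CI on z-scale: (-0.876593, -0.550833)
Back-transform: tanh(-0.876593) = -0.704708, tanh(-0.550833) = -0.501144

(-0.705, -0.501)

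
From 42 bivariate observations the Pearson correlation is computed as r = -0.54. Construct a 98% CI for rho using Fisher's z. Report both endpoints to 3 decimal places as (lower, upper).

Fisher z: z_r = atanh(r) = ½·ln((1+(-0.54))/(1−(-0.54))) = -0.604156
SE(z) = 1/√(n−3) = 1/√39 = 0.160128
98% ⇒ z* = 2.326; margin = 2.326·0.160128 = 0.372458
CI on z-scale: (-0.976614, -0.231698)
Back-transform: tanh(-0.976614) = -0.751596, tanh(-0.231698) = -0.227639

(-0.752, -0.228)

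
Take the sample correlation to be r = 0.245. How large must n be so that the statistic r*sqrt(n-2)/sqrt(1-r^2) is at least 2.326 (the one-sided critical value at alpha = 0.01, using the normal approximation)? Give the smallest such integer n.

r√(n−2)/√(1−r²) ≥ 2.326  ⇔  n−2 ≥ (2.326)²·(1−r²)/r²
(1−r²)/r² = (1−0.060025)/0.060025 = 15.6597
n ≥ 2 + 5.410276·15.6597 = 2 + 84.7233 = 86.7233
⌈86.7233⌉ = 87

87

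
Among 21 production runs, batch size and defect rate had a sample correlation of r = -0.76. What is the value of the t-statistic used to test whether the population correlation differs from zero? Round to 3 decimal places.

t = r·√(n−2) / √(1−r²) with r = -0.76, n = 21
  = -0.76·√19 / √(1 − 0.5776)
  = -0.76·4.358899 / 0.649923
  = -3.312763 / 0.649923 = -5.097

-5.097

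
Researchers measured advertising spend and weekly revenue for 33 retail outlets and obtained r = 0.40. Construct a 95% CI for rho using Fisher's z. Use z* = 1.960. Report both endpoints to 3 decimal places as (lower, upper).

(0.066, 0.654)

Fisher z: z_r = atanh(r) = ½·ln((1+0.40)/(1−0.40)) = 0.423649
SE(z) = 1/√(n−3) = 1/√30 = 0.182574
95% ⇒ z* = 1.960; margin = 1.960·0.182574 = 0.357845
CI on z-scale: (0.065804, 0.781494)
Back-transform: tanh(0.065804) = 0.065709, tanh(0.781494) = 0.653563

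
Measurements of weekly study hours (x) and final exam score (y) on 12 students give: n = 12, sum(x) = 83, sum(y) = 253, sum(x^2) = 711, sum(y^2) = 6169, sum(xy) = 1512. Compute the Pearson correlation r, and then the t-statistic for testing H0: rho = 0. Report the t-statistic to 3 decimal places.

S_xy = nΣxy − ΣxΣy = 12·1512 − 83·253 = 18144 − 20999 = -2855
S_xx = nΣx² − (Σx)² = 12·711 − 83² = 8532 − 6889 = 1643
S_yy = nΣy² − (Σy)² = 12·6169 − 253² = 74028 − 64009 = 10019
r = S_xy / √(S_xx·S_yy) = -2855 / √(1643·10019) = -2855 / √16461217 = -2855 / 4057.2425 = -0.7037
t = r·√(n−2)/√(1−r²) = -0.7037·√10 / √(1−0.495194) = -2.225295 / 0.710497 = -3.132

-3.132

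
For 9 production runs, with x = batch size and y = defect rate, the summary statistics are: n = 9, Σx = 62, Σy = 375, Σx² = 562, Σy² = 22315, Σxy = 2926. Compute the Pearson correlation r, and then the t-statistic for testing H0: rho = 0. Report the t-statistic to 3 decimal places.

Numerator: nΣxy − (Σx)(Σy) = 9·2926 − (62)(375) = 3084
Denominator: √[(nΣx²−(Σx)²)(nΣy²−(Σy)²)]
  nΣx²−(Σx)² = 9·562 − 3844 = 1214;  nΣy²−(Σy)² = 9·22315 − 140625 = 60210
  √(1214·60210) = √73094940 = 8549.5579
r = 3084 / 8549.5579 = 0.3607
t = r·√(n−2)/√(1−r²) = 0.3607·√7 / √(1−0.130104) = 0.954322 / 0.932682 = 1.023

1.023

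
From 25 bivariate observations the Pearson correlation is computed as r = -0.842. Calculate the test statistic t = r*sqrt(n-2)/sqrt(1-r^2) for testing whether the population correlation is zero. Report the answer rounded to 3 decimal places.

1 − r² = 1 − 0.708964 = 0.291036;  √(1−r²) = 0.539478
√(n−2) = √23 = 4.795832
t = r·√(n−2)/√(1−r²) = -0.842 · 4.795832 / 0.539478 = -7.485

-7.485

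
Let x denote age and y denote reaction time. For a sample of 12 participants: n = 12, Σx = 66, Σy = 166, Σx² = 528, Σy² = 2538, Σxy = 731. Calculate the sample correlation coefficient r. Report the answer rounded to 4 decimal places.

S_xy = nΣxy − ΣxΣy = 12·731 − 66·166 = 8772 − 10956 = -2184
S_xx = nΣx² − (Σx)² = 12·528 − 66² = 6336 − 4356 = 1980
S_yy = nΣy² − (Σy)² = 12·2538 − 166² = 30456 − 27556 = 2900
r = S_xy / √(S_xx·S_yy) = -2184 / √(1980·2900) = -2184 / √5742000 = -2184 / 2396.2471 = -0.9114

-0.9114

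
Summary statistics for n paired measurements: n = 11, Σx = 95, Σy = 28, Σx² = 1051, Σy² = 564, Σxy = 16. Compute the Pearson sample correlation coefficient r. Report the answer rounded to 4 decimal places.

S_xy = nΣxy − ΣxΣy = 11·16 − 95·28 = 176 − 2660 = -2484
S_xx = nΣx² − (Σx)² = 11·1051 − 95² = 11561 − 9025 = 2536
S_yy = nΣy² − (Σy)² = 11·564 − 28² = 6204 − 784 = 5420
r = S_xy / √(S_xx·S_yy) = -2484 / √(2536·5420) = -2484 / √13745120 = -2484 / 3707.4412 = -0.6700

-0.6700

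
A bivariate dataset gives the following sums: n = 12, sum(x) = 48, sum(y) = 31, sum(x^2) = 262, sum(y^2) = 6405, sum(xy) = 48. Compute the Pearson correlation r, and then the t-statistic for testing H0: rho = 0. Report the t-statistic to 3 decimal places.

Numerator: nΣxy − (Σx)(Σy) = 12·48 − (48)(31) = -912
Denominator: √[(nΣx²−(Σx)²)(nΣy²−(Σy)²)]
  nΣx²−(Σx)² = 12·262 − 2304 = 840;  nΣy²−(Σy)² = 12·6405 − 961 = 75899
  √(840·75899) = √63755160 = 7984.6828
r = -912 / 7984.6828 = -0.1142
t = r·√(n−2)/√(1−r²) = -0.1142·√10 / √(1−0.013042) = -0.361132 / 0.993458 = -0.364

-0.364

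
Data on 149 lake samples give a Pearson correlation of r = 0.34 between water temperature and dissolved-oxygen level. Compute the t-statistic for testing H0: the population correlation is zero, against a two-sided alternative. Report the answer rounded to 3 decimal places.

1 − r² = 1 − 0.1156 = 0.8844;  √(1−r²) = 0.940425
√(n−2) = √147 = 12.124356
t = r·√(n−2)/√(1−r²) = 0.34 · 12.124356 / 0.940425 = 4.383

4.383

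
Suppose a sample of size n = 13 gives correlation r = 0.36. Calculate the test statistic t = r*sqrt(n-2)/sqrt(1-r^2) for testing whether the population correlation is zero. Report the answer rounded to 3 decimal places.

1.280

t = r·√(n−2) / √(1−r²) with r = 0.36, n = 13
  = 0.36·√11 / √(1 − 0.1296)
  = 0.36·3.316625 / 0.932952
  = 1.193985 / 0.932952 = 1.280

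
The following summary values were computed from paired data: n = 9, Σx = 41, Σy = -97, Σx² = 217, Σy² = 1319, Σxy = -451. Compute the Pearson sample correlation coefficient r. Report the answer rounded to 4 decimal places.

S_xy = nΣxy − ΣxΣy = 9·(-451) − 41·(-97) = -4059 − (-3977) = -82
S_xx = nΣx² − (Σx)² = 9·217 − 41² = 1953 − 1681 = 272
S_yy = nΣy² − (Σy)² = 9·1319 − (-97)² = 11871 − 9409 = 2462
r = S_xy / √(S_xx·S_yy) = -82 / √(272·2462) = -82 / √669664 = -82 / 818.3300 = -0.1002

-0.1002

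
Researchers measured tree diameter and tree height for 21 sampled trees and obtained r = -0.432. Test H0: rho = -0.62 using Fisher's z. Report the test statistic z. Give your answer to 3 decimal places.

z_r = atanh(-0.432) = -0.462353,  z_0 = atanh(-0.62) = -0.725005
SE = 1/√(n−3) = 1/√18 = 0.235702
z = (z_r − z_0)/SE = (-0.462353 − (-0.725005)) / 0.235702 = 0.262652 / 0.235702 = 1.114

1.114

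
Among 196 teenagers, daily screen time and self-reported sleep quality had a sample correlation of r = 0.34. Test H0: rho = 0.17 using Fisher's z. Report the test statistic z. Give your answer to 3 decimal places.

2.534

z_r = atanh(0.34) = 0.354093,  z_0 = atanh(0.17) = 0.171667
SE = 1/√(n−3) = 1/√193 = 0.071982
z = (z_r − z_0)/SE = (0.354093 − 0.171667) / 0.071982 = 0.182426 / 0.071982 = 2.534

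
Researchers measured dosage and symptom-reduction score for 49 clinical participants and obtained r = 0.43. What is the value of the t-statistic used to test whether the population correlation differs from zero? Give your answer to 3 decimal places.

t = r·√(n−2) / √(1−r²) with r = 0.43, n = 49
  = 0.43·√47 / √(1 − 0.1849)
  = 0.43·6.855655 / 0.902829
  = 2.947932 / 0.902829 = 3.265

3.265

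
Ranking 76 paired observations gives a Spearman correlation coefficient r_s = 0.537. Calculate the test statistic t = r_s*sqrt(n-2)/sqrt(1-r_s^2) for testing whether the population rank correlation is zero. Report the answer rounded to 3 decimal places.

5.476

1 − r_s² = 1 − 0.288369 = 0.711631;  √(1−r_s²) = 0.843582
√(n−2) = √74 = 8.602325
t = r_s·√(n−2)/√(1−r_s²) = 0.537 · 8.602325 / 0.843582 = 5.476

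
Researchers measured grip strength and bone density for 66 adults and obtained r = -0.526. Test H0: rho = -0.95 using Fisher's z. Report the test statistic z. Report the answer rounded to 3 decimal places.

9.899

Fisher z: atanh(-0.526) = -0.584599, atanh(-0.95) = -1.831781
z = (z_r − z_0)·√(n−3) = (-0.584599 − (-1.831781))·√63 = 1.247182 · 7.937254 = 9.899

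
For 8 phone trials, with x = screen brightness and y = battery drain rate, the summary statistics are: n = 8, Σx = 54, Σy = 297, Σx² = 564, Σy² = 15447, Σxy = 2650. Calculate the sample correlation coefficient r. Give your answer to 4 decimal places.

S_xy = nΣxy − ΣxΣy = 8·2650 − 54·297 = 21200 − 16038 = 5162
S_xx = nΣx² − (Σx)² = 8·564 − 54² = 4512 − 2916 = 1596
S_yy = nΣy² − (Σy)² = 8·15447 − 297² = 123576 − 88209 = 35367
r = S_xy / √(S_xx·S_yy) = 5162 / √(1596·35367) = 5162 / √56445732 = 5162 / 7513.0375 = 0.6871

0.6871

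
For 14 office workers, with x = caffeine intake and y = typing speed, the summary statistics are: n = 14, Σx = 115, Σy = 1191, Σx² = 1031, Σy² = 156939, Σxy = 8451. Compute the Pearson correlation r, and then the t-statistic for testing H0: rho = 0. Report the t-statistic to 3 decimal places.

S_xy = nΣxy − ΣxΣy = 14·8451 − 115·1191 = 118314 − 136965 = -18651
S_xx = nΣx² − (Σx)² = 14·1031 − 115² = 14434 − 13225 = 1209
S_yy = nΣy² − (Σy)² = 14·156939 − 1191² = 2197146 − 1418481 = 778665
r = S_xy / √(S_xx·S_yy) = -18651 / √(1209·778665) = -18651 / √941405985 = -18651 / 30682.3400 = -0.6079
t = r·√(n−2)/√(1−r²) = -0.6079·√12 / √(1−0.369542) = -2.105827 / 0.794014 = -2.652

-2.652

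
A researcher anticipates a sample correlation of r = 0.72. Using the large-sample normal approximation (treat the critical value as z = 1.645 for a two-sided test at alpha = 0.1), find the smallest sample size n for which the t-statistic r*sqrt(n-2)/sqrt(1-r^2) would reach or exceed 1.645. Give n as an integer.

r√(n−2)/√(1−r²) ≥ 1.645  ⇔  n−2 ≥ (1.645)²·(1−r²)/r²
(1−r²)/r² = (1−0.5184)/0.5184 = 0.9290
n ≥ 2 + 2.706025·0.9290 = 2 + 2.5139 = 4.5139
⌈4.5139⌉ = 5

5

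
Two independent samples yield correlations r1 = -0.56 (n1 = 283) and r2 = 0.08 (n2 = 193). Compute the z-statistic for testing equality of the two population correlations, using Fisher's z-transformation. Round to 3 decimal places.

-7.586

Fisher z-transforms: z1 = atanh(-0.56) = -0.632833, z2 = atanh(0.08) = 0.080171; difference d = -0.713004
Var(d) = 1/280 + 1/190 = 0.0035714 + 0.0052632 = 0.0088346
z = d/√Var(d) = -0.713004 / √0.0088346 = -0.713004 / 0.093993 = -7.586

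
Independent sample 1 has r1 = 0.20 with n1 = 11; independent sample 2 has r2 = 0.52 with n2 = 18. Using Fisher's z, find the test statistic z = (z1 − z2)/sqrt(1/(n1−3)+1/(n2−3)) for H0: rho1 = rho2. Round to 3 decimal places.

-0.853

z1 = atanh(0.20) = 0.202733,  z2 = atanh(0.52) = 0.576340
SE = √(1/(n1−3) + 1/(n2−3)) = √(1/8 + 1/15) = √(0.1250000 + 0.0666667) = √0.1916667 = 0.437798
z = (z1 − z2)/SE = (0.202733 − 0.576340) / 0.437798 = -0.373607 / 0.437798 = -0.853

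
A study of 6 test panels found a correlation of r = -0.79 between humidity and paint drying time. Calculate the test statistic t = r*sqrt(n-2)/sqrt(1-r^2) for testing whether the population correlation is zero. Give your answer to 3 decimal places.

-2.577

1 − r² = 1 − 0.6241 = 0.3759;  √(1−r²) = 0.613107
√(n−2) = √4 = 2.000000
t = r·√(n−2)/√(1−r²) = -0.79 · 2.000000 / 0.613107 = -2.577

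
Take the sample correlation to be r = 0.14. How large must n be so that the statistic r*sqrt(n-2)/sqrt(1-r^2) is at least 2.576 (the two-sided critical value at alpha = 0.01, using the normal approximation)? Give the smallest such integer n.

Need r·√(n−2)/√(1−r²) ≥ 2.576
√(n−2) ≥ 2.576·√(1−0.0196) / 0.14 = 2.576·0.990152 / 0.14 = 18.2188
n−2 ≥ 331.9247  ⇒  n ≥ 333.9247
Smallest integer n = 334

334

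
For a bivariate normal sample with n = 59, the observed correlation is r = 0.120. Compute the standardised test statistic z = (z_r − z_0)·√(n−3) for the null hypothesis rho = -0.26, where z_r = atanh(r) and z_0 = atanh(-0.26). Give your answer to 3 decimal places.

z_r = atanh(0.120) = 0.120581,  z_0 = atanh(-0.26) = -0.266108
SE = 1/√(n−3) = 1/√56 = 0.133631
z = (z_r − z_0)/SE = (0.120581 − (-0.266108)) / 0.133631 = 0.386689 / 0.133631 = 2.894

2.894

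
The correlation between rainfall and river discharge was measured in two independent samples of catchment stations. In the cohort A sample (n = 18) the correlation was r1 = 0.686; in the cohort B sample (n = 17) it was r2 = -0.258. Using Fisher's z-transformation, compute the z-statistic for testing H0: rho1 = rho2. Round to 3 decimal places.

z1 = atanh(0.686) = 0.840361,  z2 = atanh(-0.258) = -0.263965
SE = √(1/(n1−3) + 1/(n2−3)) = √(1/15 + 1/14) = √(0.0666667 + 0.0714286) = √0.1380953 = 0.371612
z = (z1 − z2)/SE = (0.840361 − (-0.263965)) / 0.371612 = 1.104326 / 0.371612 = 2.972

2.972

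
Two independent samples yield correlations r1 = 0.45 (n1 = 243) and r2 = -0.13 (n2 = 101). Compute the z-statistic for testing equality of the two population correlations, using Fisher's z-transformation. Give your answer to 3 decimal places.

5.134

Fisher z-transforms: z1 = atanh(0.45) = 0.484700, z2 = atanh(-0.13) = -0.130740; difference d = 0.615440
Var(d) = 1/240 + 1/98 = 0.0041667 + 0.0102041 = 0.0143708
z = d/√Var(d) = 0.615440 / √0.0143708 = 0.615440 / 0.119878 = 5.134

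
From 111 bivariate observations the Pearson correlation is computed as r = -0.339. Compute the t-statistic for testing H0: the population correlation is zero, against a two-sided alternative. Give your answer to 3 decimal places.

-3.762

t = r·√(n−2) / √(1−r²) with r = -0.339, n = 111
  = -0.339·√109 / √(1 − 0.114921)
  = -0.339·10.440307 / 0.940786
  = -3.539264 / 0.940786 = -3.762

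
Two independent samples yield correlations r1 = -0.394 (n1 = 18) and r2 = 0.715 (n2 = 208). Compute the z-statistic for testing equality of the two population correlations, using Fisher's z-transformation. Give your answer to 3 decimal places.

-4.912

z1 = atanh(-0.394) = -0.416526,  z2 = atanh(0.715) = 0.897340
SE = √(1/(n1−3) + 1/(n2−3)) = √(1/15 + 1/205) = √(0.0666667 + 0.0048780) = √0.0715447 = 0.267478
z = (z1 − z2)/SE = (-0.416526 − 0.897340) / 0.267478 = -1.313866 / 0.267478 = -4.912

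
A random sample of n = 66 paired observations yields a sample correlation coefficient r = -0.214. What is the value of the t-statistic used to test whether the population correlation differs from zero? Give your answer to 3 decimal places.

t = r·√(n−2) / √(1−r²) with r = -0.214, n = 66
  = -0.214·√64 / √(1 − 0.045796)
  = -0.214·8.000000 / 0.976834
  = -1.712000 / 0.976834 = -1.753

-1.753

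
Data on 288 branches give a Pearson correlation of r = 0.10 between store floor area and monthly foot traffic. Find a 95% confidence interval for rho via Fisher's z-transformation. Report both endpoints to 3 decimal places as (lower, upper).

z_r = atanh(0.10) = 0.100335;  SE = 1/√(n−3) = 1/√285 = 0.059235
z-limits: 0.100335 ± 1.960·0.059235 = 0.100335 ± 0.116101 = [-0.015766, 0.216436]
ρ-limits: (tanh -0.015766, tanh 0.216436) = (-0.016, 0.213)

(-0.016, 0.213)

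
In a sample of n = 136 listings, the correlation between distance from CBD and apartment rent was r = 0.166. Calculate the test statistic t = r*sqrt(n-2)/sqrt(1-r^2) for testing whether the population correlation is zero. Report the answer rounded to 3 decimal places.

1.949

t = r·√(n−2) / √(1−r²) with r = 0.166, n = 136
  = 0.166·√134 / √(1 − 0.027556)
  = 0.166·11.575837 / 0.986126
  = 1.921589 / 0.986126 = 1.949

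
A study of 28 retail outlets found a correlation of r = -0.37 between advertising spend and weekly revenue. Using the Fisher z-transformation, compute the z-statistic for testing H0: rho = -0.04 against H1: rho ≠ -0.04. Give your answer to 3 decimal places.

z_r = atanh(-0.37) = -0.388423,  z_0 = atanh(-0.04) = -0.040021
SE = 1/√(n−3) = 1/√25 = 0.200000
z = (z_r − z_0)/SE = (-0.388423 − (-0.040021)) / 0.200000 = -0.348402 / 0.200000 = -1.742

-1.742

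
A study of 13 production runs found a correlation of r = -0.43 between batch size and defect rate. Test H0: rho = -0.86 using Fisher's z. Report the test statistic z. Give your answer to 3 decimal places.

2.636

Fisher z: atanh(-0.43) = -0.459897, atanh(-0.86) = -1.293345
z = (z_r − z_0)·√(n−3) = (-0.459897 − (-1.293345))·√10 = 0.833448 · 3.162278 = 2.636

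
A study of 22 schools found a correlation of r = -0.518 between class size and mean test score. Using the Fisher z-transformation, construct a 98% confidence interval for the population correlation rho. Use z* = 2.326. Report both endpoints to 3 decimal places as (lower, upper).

Fisher z: z_r = atanh(r) = ½·ln((1+(-0.518))/(1−(-0.518))) = -0.573602
SE(z) = 1/√(n−3) = 1/√19 = 0.229416
98% ⇒ z* = 2.326; margin = 2.326·0.229416 = 0.533622
CI on z-scale: (-1.107224, -0.039980)
Back-transform: tanh(-1.107224) = -0.803079, tanh(-0.039980) = -0.039959

(-0.803, -0.040)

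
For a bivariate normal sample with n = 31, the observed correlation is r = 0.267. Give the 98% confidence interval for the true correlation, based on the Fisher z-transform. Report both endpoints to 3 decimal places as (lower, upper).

(-0.164, 0.613)

z_r = atanh(0.267) = 0.273631;  SE = 1/√(n−3) = 1/√28 = 0.188982
z-limits: 0.273631 ± 2.326·0.188982 = 0.273631 ± 0.439572 = [-0.165941, 0.713203]
ρ-limits: (tanh -0.165941, tanh 0.713203) = (-0.164, 0.613)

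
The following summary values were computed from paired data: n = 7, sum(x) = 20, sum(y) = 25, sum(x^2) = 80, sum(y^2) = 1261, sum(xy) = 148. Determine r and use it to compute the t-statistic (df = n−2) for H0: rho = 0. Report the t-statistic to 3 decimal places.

1.184

S_xy = nΣxy − ΣxΣy = 7·148 − 20·25 = 1036 − 500 = 536
S_xx = nΣx² − (Σx)² = 7·80 − 20² = 560 − 400 = 160
S_yy = nΣy² − (Σy)² = 7·1261 − 25² = 8827 − 625 = 8202
r = S_xy / √(S_xx·S_yy) = 536 / √(160·8202) = 536 / √1312320 = 536 / 1145.5654 = 0.4679
t = r·√(n−2)/√(1−r²) = 0.4679·√5 / √(1−0.218930) = 1.046256 / 0.883782 = 1.184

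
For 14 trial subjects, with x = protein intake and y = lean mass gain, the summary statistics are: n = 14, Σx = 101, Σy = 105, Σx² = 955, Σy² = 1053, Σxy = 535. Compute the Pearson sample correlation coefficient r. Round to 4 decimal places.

-0.9076

Numerator: nΣxy − (Σx)(Σy) = 14·535 − (101)(105) = -3115
Denominator: √[(nΣx²−(Σx)²)(nΣy²−(Σy)²)]
  nΣx²−(Σx)² = 14·955 − 10201 = 3169;  nΣy²−(Σy)² = 14·1053 − 11025 = 3717
  √(3169·3717) = √11779173 = 3432.0800
r = -3115 / 3432.0800 = -0.9076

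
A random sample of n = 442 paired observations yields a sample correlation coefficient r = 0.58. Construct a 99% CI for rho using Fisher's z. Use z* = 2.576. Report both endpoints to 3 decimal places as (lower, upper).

(0.493, 0.656)

Fisher z: z_r = atanh(r) = ½·ln((1+0.58)/(1−0.58)) = 0.662463
SE(z) = 1/√(n−3) = 1/√439 = 0.047727
99% ⇒ z* = 2.576; margin = 2.576·0.047727 = 0.122945
CI on z-scale: (0.539518, 0.785408)
Back-transform: tanh(0.539518) = 0.492623, tanh(0.785408) = 0.655800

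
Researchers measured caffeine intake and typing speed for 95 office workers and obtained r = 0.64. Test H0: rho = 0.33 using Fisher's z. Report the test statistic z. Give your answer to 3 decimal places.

Fisher z: atanh(0.64) = 0.758174, atanh(0.33) = 0.342828
z = (z_r − z_0)·√(n−3) = (0.758174 − 0.342828)·√92 = 0.415346 · 9.591663 = 3.984

3.984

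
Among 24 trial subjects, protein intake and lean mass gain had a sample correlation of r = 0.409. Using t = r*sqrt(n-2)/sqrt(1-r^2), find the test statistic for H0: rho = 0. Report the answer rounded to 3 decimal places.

2.102

t = r·√(n−2) / √(1−r²) with r = 0.409, n = 24
  = 0.409·√22 / √(1 − 0.167281)
  = 0.409·4.690416 / 0.912534
  = 1.918380 / 0.912534 = 2.102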